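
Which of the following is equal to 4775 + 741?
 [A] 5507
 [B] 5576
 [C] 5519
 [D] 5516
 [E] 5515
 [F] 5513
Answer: D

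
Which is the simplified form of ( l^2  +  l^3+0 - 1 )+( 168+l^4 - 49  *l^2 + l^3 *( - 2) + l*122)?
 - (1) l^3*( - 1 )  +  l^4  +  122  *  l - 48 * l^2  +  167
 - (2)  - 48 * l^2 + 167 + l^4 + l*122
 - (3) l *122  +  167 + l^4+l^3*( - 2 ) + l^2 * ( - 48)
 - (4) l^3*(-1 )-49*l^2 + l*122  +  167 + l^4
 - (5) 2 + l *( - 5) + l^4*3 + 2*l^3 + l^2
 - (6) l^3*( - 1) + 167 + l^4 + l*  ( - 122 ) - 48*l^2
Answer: 1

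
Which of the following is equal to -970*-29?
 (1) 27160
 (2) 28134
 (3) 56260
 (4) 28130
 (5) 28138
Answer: 4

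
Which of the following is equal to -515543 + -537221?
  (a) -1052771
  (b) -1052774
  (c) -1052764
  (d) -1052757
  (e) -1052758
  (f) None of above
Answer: c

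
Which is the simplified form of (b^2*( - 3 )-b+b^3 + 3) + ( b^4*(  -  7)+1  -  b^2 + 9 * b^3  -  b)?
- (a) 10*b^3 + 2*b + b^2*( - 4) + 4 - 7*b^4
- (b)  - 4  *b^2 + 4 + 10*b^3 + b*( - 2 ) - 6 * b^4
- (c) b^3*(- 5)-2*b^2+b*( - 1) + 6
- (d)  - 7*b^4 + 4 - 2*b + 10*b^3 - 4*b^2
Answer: d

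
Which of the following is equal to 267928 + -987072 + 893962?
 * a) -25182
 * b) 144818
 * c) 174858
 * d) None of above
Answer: d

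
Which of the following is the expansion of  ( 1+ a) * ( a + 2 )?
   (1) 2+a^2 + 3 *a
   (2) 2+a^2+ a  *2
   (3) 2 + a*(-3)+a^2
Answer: 1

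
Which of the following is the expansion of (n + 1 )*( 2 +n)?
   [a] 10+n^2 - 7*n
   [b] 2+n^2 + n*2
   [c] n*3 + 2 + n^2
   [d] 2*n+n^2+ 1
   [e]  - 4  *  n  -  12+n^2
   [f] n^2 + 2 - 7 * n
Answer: c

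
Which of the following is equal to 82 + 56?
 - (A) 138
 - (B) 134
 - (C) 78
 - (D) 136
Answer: A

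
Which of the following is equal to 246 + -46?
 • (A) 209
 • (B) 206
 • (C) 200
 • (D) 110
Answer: C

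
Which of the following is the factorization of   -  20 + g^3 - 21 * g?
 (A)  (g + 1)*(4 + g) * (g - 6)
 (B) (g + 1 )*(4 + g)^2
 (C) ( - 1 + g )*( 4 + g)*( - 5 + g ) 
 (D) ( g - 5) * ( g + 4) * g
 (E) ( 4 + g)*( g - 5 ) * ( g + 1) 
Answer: E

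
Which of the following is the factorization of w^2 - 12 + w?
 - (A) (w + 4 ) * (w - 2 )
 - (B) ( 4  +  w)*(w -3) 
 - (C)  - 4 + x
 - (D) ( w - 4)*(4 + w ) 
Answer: B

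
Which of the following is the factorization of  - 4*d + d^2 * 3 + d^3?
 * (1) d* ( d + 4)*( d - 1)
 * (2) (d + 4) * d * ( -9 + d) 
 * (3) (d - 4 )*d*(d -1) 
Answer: 1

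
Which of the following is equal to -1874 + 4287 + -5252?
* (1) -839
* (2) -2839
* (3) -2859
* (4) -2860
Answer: 2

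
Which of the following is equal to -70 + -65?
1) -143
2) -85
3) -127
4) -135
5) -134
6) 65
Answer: 4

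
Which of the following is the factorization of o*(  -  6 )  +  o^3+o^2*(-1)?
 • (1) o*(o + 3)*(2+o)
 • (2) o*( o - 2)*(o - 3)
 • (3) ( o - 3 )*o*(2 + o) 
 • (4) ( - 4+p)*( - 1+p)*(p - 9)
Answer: 3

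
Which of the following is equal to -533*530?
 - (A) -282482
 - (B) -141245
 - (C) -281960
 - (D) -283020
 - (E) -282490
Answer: E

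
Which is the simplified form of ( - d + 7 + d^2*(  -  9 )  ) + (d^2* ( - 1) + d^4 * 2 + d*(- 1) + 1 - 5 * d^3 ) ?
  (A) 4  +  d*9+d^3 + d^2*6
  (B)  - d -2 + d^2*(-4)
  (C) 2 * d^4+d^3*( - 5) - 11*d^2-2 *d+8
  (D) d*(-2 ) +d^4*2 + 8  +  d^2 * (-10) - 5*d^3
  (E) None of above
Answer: D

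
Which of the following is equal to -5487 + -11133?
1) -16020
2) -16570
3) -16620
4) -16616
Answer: 3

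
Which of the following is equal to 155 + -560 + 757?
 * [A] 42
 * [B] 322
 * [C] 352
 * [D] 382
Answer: C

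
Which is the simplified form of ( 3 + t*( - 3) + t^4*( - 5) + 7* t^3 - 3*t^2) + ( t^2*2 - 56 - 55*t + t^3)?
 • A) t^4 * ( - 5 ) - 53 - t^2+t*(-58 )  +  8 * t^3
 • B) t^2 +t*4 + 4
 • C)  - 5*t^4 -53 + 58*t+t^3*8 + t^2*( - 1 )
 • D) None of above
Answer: A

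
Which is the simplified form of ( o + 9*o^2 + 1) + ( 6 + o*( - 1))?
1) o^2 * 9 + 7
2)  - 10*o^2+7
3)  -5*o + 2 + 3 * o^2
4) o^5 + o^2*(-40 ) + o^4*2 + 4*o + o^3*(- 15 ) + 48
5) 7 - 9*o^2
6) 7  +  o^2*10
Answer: 1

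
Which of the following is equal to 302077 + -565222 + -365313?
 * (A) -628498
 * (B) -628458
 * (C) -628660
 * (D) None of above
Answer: B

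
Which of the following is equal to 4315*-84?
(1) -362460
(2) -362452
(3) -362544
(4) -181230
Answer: 1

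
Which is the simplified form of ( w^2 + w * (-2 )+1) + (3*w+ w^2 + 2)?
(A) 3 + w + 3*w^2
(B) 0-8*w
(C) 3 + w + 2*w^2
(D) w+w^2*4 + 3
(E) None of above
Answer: C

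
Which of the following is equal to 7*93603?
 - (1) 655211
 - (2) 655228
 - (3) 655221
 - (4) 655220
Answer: 3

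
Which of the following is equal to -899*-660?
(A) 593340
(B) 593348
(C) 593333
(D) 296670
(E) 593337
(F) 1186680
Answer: A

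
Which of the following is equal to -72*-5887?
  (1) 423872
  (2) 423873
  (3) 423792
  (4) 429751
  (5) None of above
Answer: 5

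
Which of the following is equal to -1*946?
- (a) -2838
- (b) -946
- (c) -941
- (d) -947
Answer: b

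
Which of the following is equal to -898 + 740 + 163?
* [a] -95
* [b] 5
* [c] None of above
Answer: b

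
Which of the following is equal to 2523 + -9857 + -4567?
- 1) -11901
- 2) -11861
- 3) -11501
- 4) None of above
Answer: 1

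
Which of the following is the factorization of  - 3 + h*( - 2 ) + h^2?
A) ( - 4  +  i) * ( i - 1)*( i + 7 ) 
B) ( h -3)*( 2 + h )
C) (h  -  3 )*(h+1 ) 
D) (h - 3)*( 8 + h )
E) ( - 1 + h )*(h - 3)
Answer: C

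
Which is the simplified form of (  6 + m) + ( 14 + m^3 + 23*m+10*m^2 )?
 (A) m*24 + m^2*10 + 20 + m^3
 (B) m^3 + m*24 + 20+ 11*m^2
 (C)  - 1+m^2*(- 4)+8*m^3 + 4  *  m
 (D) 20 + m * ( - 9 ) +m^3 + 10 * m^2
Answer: A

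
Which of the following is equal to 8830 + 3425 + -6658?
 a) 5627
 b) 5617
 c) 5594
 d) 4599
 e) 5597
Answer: e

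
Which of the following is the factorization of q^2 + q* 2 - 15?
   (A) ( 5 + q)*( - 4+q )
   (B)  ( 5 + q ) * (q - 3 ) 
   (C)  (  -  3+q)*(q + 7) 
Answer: B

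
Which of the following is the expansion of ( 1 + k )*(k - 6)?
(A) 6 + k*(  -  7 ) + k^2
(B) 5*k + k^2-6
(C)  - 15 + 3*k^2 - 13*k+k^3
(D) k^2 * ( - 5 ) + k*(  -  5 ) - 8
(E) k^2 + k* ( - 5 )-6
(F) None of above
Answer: E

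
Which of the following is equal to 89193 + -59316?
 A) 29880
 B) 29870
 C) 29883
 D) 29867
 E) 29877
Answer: E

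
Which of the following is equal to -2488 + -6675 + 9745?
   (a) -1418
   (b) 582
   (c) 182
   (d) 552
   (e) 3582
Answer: b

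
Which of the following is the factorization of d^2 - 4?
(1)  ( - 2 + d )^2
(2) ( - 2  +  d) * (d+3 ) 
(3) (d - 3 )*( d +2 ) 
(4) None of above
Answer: 4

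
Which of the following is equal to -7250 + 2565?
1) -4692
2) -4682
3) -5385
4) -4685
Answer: 4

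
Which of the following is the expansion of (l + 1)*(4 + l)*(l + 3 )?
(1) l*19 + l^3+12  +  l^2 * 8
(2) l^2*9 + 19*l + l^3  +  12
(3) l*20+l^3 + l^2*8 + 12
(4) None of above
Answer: 1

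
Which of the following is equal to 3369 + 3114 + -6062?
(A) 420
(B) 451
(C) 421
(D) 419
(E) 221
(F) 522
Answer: C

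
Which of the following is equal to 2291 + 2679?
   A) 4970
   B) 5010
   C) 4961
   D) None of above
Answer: A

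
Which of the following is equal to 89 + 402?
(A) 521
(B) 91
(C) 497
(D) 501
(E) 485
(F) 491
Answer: F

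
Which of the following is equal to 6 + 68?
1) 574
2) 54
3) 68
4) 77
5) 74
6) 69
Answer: 5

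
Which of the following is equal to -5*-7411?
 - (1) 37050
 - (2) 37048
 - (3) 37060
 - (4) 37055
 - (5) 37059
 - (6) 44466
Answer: 4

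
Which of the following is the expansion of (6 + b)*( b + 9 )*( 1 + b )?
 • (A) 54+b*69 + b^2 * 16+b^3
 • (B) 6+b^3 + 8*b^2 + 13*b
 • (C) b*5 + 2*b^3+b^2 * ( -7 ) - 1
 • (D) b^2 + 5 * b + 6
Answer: A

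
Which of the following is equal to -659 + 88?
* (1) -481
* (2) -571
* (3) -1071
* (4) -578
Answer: 2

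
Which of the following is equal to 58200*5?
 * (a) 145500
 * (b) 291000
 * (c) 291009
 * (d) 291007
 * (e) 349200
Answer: b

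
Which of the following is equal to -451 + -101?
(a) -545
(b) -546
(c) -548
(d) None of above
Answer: d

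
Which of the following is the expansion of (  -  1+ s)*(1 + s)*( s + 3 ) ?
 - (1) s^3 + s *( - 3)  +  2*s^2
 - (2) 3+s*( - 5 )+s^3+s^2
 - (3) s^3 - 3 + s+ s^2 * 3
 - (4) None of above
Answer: 4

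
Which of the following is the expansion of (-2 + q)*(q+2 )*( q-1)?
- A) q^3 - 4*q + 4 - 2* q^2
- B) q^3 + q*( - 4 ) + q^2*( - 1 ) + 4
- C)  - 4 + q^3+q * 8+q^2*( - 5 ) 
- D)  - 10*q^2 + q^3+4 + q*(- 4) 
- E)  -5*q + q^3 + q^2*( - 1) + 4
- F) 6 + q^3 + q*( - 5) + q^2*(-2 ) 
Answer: B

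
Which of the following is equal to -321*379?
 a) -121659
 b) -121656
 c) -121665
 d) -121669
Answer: a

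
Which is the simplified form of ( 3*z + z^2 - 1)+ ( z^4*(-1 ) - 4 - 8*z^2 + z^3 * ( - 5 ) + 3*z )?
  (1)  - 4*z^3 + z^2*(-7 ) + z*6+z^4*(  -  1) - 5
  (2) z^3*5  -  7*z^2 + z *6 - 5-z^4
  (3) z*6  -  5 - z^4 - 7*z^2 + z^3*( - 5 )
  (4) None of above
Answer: 3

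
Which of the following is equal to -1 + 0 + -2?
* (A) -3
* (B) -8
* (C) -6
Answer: A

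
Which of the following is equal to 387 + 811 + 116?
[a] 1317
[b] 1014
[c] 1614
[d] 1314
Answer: d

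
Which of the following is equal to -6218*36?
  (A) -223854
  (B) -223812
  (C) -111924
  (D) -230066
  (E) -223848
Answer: E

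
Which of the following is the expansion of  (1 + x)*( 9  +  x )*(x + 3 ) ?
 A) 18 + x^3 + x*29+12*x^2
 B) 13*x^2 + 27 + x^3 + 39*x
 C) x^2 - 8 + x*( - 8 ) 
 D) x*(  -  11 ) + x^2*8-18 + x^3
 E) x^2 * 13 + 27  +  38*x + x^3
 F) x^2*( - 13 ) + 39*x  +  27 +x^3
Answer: B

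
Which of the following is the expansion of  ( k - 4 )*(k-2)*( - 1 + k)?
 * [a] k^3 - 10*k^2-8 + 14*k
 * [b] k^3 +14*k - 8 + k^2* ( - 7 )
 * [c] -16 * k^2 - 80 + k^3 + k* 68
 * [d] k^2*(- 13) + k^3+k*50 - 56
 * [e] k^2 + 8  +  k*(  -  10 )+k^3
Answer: b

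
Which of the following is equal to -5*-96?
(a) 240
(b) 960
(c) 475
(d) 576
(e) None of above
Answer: e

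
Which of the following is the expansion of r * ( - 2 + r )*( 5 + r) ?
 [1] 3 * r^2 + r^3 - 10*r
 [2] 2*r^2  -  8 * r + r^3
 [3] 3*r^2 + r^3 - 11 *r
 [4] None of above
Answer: 1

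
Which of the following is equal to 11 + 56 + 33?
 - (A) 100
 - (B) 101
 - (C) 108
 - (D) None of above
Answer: A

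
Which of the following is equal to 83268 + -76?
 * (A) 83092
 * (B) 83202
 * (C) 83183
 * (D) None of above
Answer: D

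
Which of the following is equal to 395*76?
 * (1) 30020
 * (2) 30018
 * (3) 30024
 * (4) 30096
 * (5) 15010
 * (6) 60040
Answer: 1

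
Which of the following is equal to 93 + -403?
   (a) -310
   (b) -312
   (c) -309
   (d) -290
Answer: a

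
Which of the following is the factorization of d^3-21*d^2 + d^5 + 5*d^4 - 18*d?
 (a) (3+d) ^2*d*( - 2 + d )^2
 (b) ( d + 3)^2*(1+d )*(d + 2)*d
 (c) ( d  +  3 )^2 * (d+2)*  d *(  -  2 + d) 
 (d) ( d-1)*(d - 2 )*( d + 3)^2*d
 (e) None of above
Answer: e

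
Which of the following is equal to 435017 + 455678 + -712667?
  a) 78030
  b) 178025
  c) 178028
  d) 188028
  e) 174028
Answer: c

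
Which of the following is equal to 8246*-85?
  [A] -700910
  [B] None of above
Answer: A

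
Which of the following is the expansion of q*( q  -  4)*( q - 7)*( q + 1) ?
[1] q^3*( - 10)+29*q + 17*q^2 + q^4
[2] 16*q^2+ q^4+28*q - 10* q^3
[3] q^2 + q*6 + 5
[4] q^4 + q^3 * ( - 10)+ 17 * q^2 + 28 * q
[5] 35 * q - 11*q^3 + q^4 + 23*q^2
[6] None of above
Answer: 4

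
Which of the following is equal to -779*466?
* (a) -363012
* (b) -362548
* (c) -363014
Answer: c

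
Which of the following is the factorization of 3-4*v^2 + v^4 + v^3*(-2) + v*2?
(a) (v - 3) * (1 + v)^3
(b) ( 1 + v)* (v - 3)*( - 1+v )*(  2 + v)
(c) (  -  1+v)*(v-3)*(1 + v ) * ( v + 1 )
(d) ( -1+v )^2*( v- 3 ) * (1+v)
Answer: c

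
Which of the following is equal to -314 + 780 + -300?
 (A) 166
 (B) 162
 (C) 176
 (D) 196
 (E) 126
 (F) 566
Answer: A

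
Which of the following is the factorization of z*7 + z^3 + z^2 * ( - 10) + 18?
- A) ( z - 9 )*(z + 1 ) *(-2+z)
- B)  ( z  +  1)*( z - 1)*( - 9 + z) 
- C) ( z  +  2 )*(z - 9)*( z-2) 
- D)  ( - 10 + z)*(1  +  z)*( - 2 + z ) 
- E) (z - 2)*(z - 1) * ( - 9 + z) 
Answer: A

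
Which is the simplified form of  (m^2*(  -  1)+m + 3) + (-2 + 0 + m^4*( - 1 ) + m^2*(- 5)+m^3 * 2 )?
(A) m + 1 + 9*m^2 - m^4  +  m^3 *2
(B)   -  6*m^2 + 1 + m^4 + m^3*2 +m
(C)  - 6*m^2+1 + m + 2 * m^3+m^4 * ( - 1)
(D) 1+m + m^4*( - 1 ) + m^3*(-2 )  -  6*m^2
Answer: C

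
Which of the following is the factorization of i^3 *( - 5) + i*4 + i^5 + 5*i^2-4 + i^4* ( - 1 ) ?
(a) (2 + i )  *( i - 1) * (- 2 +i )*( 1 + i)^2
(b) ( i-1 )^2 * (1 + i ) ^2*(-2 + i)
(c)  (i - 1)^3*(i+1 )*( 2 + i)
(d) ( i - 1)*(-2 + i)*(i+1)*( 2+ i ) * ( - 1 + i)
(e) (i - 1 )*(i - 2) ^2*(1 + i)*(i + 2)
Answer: d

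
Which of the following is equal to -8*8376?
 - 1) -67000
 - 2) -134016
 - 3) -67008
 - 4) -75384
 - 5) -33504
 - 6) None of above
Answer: 3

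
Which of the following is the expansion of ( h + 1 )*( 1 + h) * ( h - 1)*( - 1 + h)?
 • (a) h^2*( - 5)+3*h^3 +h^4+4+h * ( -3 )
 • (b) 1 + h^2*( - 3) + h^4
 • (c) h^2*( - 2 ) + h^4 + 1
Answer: c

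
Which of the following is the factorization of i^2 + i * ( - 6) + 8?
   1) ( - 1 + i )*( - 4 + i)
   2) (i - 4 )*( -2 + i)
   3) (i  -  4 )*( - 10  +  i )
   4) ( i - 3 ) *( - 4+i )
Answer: 2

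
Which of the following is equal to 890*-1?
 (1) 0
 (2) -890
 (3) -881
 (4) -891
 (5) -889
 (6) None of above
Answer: 2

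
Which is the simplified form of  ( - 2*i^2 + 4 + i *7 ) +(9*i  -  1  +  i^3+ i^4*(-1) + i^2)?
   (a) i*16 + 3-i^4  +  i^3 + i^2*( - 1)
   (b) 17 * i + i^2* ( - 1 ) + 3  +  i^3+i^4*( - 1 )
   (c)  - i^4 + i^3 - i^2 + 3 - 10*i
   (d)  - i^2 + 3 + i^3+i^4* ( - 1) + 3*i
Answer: a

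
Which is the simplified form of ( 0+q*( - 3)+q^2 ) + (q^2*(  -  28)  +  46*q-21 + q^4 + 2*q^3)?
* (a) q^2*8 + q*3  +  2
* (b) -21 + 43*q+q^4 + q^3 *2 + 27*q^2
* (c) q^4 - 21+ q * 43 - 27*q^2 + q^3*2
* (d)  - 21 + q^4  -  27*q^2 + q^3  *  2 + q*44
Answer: c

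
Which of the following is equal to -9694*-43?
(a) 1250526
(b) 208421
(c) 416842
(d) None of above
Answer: c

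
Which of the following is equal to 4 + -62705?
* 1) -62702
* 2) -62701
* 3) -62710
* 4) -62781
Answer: 2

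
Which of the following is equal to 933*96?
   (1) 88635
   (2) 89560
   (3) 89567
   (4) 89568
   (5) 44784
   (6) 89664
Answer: 4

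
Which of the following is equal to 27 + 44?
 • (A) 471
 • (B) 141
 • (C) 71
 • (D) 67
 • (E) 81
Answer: C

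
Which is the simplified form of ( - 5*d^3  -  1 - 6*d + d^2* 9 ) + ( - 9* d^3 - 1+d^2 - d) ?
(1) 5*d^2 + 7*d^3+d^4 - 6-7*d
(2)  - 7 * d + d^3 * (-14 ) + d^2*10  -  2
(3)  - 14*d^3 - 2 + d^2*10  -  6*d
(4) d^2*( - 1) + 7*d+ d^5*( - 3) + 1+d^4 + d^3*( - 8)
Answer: 2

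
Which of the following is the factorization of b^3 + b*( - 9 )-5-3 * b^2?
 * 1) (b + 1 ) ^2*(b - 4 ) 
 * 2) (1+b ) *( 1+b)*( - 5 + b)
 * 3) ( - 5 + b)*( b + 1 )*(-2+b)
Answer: 2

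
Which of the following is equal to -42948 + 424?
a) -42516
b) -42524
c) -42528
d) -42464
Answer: b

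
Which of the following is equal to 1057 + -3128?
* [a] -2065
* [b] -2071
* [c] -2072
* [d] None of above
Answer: b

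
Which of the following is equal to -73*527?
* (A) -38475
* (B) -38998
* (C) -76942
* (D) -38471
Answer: D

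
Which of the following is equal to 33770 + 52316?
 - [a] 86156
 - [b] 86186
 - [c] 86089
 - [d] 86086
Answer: d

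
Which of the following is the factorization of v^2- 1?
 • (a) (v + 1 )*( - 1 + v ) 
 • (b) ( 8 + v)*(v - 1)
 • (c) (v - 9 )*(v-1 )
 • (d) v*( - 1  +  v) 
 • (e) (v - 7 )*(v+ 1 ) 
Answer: a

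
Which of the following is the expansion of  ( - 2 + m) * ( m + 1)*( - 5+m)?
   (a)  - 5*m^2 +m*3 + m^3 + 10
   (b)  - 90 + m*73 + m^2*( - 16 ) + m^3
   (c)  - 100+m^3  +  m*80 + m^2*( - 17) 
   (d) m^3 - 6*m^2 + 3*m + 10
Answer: d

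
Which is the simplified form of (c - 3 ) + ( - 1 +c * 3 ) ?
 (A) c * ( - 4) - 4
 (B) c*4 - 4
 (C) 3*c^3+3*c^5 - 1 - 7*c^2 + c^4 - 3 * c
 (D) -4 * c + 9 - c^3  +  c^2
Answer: B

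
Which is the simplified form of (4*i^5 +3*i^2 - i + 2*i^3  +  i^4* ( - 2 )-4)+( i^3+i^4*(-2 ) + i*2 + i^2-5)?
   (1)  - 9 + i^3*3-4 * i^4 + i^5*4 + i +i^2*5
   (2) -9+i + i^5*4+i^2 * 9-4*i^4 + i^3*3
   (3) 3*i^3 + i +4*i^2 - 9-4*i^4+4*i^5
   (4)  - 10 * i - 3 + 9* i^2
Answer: 3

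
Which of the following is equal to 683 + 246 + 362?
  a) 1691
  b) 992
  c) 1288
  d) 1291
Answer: d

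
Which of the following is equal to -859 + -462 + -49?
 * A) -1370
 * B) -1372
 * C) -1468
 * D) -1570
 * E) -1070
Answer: A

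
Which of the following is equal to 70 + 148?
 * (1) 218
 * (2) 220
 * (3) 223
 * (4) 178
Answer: 1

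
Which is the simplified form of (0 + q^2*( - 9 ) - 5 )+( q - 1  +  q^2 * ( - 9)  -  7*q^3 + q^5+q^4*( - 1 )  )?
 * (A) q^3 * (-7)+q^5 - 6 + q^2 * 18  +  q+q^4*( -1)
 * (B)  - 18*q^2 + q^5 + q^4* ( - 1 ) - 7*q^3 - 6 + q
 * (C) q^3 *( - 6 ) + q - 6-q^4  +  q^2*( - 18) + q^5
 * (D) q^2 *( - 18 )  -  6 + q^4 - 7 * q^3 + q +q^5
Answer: B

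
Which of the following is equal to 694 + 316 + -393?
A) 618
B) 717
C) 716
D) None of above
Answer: D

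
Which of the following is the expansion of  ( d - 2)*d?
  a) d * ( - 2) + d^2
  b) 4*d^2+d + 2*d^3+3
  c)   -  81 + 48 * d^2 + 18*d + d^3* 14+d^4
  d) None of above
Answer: a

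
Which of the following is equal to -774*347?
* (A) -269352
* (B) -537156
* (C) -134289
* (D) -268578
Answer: D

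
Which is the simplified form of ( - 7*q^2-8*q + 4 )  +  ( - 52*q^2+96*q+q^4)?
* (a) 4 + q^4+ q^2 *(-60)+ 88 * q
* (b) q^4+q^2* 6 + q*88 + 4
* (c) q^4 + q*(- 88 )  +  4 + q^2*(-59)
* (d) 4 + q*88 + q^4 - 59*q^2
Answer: d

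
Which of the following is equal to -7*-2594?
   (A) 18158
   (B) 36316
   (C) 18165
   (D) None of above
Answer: A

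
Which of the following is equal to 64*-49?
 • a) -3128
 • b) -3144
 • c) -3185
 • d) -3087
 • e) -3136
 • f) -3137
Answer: e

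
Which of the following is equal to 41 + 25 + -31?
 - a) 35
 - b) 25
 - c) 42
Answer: a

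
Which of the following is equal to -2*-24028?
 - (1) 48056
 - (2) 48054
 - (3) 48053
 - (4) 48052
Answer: 1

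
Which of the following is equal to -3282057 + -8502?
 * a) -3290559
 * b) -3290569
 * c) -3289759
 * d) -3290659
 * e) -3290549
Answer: a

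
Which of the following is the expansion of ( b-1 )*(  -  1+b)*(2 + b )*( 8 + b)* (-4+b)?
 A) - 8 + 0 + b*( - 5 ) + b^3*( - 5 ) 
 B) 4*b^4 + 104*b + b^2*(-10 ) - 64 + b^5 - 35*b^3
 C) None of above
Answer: B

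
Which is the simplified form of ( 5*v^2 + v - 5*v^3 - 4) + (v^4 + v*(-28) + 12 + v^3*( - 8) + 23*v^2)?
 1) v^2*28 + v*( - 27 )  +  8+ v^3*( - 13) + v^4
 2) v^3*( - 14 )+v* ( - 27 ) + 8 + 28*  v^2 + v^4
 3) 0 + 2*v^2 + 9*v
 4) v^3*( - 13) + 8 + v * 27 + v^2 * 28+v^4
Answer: 1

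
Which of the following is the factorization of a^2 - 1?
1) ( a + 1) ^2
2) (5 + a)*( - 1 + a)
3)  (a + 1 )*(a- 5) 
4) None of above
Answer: 4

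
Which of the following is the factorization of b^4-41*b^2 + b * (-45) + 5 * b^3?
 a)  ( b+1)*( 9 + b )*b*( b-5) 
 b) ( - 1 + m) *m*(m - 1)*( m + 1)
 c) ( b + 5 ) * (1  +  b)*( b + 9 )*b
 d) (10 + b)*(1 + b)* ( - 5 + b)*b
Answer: a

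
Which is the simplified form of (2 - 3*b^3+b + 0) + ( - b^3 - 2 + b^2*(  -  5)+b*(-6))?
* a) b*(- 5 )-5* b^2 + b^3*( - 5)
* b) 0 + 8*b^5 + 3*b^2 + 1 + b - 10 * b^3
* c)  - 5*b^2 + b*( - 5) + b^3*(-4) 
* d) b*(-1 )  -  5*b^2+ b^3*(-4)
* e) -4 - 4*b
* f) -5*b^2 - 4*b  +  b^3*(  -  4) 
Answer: c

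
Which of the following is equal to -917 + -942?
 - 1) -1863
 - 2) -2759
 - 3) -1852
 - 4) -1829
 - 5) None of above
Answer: 5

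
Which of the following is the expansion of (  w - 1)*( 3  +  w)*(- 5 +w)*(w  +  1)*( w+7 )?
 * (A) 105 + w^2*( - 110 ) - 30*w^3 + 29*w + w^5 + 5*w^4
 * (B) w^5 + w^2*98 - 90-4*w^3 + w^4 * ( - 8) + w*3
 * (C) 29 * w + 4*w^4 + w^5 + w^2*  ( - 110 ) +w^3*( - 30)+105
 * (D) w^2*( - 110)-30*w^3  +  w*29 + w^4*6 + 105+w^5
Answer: A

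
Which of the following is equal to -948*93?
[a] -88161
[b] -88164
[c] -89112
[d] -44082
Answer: b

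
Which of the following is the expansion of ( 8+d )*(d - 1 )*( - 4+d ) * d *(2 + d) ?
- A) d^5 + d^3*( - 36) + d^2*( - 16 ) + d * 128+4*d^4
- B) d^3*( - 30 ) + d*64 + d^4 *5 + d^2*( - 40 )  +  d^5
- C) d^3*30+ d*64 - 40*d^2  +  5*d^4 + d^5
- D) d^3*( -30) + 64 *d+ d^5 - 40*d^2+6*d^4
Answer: B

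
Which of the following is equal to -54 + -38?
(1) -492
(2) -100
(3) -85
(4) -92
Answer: 4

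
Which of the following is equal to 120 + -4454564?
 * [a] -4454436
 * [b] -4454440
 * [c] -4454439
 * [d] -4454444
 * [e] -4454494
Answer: d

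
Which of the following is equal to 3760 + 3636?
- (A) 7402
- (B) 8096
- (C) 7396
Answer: C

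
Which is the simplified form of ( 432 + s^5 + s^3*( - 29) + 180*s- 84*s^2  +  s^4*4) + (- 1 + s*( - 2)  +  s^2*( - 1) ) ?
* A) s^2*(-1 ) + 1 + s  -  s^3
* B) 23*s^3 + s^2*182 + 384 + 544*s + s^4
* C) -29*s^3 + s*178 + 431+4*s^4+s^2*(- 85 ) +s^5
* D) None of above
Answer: C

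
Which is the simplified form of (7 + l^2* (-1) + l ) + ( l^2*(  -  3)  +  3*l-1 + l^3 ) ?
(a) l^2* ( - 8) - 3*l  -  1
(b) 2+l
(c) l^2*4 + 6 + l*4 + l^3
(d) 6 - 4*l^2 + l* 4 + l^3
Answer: d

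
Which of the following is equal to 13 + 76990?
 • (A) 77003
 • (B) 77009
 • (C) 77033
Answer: A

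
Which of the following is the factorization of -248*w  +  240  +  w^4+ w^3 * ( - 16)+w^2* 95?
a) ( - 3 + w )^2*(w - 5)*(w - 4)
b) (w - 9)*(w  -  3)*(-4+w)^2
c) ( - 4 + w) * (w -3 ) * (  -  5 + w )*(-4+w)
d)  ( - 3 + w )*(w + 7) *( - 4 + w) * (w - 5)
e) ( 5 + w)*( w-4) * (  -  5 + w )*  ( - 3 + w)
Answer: c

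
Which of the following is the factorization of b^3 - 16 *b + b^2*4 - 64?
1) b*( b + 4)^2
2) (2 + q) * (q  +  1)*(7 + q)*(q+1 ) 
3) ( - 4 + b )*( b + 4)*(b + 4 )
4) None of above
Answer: 3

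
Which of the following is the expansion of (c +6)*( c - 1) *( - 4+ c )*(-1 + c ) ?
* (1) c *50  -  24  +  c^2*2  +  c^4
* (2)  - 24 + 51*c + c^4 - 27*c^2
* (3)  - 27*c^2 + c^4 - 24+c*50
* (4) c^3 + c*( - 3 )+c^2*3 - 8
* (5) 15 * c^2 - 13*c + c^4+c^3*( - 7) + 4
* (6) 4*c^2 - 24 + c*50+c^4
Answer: 3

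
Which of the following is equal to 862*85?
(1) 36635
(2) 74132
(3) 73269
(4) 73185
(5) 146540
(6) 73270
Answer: 6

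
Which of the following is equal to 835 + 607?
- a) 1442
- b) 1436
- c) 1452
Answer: a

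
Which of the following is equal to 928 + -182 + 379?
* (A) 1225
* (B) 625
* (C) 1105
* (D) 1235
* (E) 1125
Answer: E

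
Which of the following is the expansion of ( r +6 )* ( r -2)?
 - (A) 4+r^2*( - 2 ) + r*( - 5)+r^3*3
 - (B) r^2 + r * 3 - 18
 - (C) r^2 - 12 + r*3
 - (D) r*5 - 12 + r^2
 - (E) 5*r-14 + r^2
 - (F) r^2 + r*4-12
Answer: F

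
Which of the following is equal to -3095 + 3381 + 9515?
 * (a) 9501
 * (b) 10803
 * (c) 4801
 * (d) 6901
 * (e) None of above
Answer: e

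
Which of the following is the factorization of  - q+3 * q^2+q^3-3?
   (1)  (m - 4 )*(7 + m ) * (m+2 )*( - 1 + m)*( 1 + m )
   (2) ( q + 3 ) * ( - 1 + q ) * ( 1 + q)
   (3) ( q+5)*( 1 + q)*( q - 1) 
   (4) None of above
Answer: 2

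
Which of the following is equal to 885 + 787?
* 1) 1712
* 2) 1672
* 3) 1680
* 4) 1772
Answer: 2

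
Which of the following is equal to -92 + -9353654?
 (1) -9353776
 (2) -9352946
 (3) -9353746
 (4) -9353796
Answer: 3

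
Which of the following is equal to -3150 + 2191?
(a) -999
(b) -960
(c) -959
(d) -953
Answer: c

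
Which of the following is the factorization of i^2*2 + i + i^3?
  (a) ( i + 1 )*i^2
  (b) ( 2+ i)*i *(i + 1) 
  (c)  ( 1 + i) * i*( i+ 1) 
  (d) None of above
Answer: c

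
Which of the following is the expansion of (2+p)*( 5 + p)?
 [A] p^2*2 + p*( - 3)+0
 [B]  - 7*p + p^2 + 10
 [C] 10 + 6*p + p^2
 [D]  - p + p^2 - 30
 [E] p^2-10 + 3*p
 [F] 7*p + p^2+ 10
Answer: F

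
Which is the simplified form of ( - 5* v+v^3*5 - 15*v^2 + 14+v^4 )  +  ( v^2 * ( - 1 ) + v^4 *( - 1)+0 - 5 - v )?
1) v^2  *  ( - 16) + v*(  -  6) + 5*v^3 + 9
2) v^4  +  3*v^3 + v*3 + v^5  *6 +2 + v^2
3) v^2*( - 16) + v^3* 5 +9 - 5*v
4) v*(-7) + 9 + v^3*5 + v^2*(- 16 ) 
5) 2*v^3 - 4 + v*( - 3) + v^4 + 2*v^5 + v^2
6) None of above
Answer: 1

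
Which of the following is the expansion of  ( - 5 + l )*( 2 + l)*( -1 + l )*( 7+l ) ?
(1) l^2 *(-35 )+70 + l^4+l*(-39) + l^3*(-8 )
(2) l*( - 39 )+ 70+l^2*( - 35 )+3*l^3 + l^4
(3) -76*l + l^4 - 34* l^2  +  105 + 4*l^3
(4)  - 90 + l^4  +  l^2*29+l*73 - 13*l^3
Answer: 2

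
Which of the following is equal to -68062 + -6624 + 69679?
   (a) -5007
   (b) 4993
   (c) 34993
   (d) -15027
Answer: a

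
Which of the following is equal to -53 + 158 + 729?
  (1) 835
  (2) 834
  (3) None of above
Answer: 2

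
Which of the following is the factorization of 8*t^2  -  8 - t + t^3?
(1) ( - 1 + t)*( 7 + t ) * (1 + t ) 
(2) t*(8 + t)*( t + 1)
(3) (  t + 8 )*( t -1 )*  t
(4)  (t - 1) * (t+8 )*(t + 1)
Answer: 4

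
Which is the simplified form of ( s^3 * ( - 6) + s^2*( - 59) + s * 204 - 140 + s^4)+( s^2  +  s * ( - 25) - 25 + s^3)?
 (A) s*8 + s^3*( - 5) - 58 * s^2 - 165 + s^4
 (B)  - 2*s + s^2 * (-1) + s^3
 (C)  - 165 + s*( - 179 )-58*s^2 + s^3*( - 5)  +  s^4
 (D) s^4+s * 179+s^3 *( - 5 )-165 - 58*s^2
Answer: D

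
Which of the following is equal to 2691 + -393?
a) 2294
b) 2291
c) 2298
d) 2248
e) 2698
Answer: c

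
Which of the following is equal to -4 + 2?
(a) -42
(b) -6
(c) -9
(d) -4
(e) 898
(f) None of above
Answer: f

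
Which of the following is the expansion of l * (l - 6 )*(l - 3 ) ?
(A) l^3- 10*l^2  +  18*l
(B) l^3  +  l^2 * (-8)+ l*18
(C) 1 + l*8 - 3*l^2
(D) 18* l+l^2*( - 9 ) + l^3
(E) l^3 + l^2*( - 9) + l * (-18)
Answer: D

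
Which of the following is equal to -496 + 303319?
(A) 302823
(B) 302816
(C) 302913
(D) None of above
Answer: A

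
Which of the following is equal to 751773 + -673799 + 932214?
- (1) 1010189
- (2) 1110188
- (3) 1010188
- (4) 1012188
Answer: 3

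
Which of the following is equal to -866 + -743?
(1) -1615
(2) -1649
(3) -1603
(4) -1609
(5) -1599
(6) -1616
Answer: 4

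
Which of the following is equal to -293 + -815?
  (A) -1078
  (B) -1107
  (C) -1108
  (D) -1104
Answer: C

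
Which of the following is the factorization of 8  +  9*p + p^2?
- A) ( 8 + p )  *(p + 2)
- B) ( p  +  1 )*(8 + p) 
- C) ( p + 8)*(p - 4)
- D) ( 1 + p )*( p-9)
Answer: B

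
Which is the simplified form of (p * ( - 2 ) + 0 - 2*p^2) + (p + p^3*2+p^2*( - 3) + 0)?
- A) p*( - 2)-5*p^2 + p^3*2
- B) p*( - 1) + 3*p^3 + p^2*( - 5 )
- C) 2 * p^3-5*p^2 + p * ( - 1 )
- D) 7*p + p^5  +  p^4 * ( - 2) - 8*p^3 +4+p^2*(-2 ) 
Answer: C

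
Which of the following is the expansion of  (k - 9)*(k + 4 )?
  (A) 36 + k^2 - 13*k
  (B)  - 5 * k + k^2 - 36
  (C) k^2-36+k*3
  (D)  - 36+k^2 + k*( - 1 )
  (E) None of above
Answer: B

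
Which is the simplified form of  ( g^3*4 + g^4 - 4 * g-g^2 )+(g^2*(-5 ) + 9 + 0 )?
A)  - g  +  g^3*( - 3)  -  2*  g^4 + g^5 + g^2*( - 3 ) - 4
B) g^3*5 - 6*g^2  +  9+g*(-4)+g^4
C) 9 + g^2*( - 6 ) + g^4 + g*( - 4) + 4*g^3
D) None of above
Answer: C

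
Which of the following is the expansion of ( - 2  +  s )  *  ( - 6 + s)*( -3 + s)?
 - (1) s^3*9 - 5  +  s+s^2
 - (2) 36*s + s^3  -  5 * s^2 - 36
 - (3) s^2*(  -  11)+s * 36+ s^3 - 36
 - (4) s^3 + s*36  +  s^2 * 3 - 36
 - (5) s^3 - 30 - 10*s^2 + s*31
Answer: 3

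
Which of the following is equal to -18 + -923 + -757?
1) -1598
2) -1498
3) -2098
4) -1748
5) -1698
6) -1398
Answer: 5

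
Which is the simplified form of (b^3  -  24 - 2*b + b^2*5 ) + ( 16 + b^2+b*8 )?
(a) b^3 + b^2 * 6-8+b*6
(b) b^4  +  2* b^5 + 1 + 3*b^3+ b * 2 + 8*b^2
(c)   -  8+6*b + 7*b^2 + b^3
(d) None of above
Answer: a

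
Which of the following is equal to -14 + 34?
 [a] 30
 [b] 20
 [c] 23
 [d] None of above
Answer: b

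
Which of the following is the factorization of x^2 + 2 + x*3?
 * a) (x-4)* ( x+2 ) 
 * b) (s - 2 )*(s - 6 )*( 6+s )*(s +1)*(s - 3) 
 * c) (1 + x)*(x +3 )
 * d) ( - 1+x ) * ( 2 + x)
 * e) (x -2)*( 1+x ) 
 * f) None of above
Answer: f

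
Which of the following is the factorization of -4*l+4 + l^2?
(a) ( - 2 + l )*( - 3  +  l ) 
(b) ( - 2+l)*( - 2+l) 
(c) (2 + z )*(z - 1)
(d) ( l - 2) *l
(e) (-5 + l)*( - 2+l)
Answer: b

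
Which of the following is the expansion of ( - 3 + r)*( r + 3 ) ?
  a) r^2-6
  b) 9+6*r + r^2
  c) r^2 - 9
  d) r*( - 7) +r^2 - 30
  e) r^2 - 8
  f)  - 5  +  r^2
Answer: c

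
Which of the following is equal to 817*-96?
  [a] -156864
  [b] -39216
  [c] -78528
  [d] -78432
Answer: d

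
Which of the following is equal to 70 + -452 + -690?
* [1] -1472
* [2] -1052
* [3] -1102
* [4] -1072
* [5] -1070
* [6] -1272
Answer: 4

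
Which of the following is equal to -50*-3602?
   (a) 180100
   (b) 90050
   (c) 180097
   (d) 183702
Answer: a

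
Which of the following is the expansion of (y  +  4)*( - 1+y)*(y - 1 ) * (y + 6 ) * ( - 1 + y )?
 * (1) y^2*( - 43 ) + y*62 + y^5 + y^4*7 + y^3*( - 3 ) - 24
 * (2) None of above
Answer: 1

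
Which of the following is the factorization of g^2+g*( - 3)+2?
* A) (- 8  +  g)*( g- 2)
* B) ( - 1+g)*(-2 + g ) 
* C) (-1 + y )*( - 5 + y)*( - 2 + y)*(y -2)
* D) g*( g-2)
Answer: B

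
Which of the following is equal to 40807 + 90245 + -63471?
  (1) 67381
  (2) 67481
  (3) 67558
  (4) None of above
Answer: 4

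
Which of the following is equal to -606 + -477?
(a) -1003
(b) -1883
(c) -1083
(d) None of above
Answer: c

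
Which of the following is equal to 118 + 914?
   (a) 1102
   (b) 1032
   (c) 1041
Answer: b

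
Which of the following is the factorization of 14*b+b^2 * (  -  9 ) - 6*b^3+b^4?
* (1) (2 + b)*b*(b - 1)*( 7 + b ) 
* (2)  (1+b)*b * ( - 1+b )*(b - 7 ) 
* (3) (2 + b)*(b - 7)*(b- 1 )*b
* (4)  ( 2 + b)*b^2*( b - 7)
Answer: 3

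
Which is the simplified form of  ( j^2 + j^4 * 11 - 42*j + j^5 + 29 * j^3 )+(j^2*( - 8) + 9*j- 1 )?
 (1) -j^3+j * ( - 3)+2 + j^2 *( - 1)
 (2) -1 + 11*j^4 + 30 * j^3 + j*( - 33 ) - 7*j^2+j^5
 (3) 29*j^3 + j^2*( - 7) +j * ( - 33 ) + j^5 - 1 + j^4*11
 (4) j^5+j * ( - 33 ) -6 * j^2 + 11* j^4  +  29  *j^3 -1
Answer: 3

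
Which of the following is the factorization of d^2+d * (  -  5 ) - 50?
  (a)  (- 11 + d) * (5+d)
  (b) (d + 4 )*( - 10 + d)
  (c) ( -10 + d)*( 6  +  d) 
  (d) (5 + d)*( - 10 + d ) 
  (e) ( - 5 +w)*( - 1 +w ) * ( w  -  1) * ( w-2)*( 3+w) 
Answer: d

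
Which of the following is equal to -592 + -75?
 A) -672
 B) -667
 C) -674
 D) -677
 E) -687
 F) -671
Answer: B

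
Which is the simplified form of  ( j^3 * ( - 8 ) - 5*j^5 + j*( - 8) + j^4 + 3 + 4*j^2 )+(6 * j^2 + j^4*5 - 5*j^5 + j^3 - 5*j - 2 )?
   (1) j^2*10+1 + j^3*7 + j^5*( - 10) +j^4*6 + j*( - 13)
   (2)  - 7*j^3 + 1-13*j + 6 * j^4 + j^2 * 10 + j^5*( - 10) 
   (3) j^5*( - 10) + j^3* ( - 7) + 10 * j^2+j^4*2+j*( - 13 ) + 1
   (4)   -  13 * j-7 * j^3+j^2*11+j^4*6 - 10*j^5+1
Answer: 2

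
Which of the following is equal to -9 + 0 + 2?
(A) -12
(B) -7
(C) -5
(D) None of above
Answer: B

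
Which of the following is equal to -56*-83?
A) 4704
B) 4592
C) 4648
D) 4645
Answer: C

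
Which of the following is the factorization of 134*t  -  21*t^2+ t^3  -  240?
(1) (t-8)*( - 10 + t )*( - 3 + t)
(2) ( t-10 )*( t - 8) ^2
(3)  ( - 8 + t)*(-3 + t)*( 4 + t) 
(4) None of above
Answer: 1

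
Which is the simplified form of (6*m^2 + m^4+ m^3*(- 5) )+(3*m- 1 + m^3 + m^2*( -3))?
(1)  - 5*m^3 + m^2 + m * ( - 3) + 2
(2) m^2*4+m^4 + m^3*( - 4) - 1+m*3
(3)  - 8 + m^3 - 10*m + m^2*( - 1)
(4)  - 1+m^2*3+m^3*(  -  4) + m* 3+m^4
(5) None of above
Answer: 4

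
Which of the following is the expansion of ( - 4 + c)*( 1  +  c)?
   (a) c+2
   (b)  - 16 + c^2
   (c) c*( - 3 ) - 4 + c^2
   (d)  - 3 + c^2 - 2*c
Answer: c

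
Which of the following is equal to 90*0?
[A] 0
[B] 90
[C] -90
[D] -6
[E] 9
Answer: A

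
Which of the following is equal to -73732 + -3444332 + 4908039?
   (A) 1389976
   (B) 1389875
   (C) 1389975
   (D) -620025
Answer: C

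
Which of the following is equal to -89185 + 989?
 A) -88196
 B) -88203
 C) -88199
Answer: A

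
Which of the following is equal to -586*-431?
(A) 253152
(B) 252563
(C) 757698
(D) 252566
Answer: D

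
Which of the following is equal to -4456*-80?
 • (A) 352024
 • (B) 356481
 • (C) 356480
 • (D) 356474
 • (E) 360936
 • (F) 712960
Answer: C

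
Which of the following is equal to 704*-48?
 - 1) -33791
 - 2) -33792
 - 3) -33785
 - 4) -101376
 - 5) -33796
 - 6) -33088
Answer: 2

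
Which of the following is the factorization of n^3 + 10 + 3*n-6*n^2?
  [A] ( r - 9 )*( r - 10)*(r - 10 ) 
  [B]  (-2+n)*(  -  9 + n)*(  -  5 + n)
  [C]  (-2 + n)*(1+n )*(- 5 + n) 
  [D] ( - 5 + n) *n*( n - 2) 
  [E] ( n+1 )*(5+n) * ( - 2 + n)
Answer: C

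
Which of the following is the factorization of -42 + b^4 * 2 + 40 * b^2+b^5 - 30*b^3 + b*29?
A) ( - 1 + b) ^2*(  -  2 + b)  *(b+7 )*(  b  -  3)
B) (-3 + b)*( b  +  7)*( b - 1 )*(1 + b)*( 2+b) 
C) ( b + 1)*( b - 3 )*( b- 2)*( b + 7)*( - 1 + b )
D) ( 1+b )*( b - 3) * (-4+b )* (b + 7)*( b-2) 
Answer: C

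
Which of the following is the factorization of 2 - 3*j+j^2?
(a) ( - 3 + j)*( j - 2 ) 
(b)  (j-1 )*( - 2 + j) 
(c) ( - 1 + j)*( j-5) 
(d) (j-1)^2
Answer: b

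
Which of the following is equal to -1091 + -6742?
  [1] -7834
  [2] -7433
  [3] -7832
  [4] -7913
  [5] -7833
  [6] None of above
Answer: 5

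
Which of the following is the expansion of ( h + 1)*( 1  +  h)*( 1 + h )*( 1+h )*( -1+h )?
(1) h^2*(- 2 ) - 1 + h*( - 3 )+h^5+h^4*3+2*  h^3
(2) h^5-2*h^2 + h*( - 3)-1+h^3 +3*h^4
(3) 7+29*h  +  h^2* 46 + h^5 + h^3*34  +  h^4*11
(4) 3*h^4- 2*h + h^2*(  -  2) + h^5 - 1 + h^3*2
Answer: 1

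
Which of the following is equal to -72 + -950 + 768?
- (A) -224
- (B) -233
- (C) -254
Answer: C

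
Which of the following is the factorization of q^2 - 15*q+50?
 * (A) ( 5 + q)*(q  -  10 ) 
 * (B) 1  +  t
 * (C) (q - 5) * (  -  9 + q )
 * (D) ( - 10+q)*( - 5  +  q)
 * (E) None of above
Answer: D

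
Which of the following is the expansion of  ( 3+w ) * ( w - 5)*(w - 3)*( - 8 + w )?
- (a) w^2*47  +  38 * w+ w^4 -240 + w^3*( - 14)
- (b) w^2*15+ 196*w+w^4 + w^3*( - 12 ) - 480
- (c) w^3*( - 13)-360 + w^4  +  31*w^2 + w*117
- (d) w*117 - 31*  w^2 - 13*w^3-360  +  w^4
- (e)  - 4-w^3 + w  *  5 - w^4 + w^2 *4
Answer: c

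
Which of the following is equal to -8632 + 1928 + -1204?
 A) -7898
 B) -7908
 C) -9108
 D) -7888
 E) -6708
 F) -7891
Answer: B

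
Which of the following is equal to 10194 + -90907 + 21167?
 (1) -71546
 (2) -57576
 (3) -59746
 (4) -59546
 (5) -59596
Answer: 4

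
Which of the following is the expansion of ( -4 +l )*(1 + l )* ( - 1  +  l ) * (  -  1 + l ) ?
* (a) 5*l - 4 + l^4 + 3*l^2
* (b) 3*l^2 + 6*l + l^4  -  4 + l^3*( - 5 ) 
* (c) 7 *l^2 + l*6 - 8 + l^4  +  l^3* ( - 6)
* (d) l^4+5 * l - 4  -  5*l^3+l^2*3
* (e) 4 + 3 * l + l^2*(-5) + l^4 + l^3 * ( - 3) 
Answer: d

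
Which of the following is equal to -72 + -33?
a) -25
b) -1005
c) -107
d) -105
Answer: d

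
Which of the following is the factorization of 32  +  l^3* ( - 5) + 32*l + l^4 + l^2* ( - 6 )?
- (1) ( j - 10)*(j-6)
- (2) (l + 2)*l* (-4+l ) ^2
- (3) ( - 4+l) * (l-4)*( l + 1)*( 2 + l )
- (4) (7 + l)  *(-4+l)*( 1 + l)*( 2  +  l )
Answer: 3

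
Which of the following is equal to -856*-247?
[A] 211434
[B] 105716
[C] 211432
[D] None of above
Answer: C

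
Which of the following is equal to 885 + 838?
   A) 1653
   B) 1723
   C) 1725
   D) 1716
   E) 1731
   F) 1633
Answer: B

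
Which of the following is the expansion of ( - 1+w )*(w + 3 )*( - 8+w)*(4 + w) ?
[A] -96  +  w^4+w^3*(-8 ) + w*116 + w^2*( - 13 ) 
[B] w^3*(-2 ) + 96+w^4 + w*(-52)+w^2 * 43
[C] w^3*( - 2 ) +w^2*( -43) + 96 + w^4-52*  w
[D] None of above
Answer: C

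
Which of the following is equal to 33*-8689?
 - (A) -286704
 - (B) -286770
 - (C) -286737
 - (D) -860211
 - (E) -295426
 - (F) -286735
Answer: C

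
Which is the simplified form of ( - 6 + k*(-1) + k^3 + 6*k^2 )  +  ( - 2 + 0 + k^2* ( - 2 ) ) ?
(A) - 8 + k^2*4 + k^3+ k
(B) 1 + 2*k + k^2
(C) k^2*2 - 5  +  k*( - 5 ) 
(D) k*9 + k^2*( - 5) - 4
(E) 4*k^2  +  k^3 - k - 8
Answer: E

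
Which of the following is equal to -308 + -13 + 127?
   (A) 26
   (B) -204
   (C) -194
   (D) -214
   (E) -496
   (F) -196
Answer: C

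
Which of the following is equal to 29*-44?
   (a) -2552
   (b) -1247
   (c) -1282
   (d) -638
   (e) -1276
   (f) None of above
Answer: e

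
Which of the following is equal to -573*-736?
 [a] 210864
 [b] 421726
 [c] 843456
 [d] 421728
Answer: d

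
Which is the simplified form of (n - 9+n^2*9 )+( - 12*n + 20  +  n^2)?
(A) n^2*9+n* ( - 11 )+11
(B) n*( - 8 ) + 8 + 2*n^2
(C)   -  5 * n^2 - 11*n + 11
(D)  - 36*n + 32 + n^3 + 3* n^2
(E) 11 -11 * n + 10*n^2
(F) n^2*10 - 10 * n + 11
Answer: E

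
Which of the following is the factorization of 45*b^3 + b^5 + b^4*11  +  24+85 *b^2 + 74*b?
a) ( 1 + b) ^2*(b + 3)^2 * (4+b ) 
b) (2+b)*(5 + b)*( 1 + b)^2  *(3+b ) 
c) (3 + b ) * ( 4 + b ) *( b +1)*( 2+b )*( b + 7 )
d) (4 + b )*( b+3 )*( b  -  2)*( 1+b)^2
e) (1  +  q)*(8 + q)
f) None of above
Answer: f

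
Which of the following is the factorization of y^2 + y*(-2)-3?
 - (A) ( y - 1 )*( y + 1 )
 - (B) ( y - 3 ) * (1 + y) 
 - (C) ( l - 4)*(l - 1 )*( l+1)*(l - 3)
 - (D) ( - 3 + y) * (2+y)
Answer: B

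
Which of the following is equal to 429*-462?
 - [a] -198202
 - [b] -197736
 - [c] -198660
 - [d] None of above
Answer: d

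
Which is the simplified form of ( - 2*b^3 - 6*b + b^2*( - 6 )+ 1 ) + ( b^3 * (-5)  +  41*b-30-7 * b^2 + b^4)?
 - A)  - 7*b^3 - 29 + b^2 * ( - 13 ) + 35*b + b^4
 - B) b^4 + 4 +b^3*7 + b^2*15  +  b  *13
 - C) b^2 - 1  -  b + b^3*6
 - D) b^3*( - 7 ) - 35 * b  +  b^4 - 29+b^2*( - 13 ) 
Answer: A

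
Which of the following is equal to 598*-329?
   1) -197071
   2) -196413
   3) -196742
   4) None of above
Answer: 3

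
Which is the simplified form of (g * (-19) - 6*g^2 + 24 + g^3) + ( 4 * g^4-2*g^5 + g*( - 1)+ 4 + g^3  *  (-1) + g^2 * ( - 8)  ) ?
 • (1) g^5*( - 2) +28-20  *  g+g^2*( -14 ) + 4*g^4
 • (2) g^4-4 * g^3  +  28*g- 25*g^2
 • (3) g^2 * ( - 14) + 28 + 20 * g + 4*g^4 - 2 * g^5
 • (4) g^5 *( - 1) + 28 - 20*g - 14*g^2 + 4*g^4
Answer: 1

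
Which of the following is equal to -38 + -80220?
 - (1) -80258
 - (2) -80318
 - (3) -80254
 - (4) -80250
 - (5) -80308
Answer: 1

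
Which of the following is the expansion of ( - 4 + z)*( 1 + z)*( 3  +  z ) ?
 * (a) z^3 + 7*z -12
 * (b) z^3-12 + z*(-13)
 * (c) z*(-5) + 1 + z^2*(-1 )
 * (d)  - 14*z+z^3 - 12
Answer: b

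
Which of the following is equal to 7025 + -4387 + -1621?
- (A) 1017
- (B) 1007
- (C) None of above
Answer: A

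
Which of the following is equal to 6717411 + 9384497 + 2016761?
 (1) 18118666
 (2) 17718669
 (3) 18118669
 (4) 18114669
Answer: 3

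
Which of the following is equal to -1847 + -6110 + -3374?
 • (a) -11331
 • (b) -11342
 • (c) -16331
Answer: a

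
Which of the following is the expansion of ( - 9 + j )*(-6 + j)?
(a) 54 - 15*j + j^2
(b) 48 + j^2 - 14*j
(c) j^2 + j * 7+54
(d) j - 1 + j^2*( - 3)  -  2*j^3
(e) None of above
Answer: a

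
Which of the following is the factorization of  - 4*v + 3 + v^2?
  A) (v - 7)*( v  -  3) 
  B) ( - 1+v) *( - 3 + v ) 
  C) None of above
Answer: B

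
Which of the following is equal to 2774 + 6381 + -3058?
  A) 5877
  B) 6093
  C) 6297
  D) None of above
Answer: D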